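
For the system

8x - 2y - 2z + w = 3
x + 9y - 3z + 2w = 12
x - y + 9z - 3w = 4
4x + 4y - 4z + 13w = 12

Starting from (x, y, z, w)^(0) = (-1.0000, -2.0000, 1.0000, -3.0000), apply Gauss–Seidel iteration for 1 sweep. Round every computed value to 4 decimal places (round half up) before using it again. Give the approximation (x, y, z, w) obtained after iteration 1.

(0.5000, 2.2778, -0.3580, -0.0418)

Iteration 1:
  x = (3 - (-2)·-2.0000 - (-2)·1.0000 - (1)·-3.0000) / (8) = 0.5000
  y = (12 - (1)·0.5000 - (-3)·1.0000 - (2)·-3.0000) / (9) = 2.2778
  z = (4 - (1)·0.5000 - (-1)·2.2778 - (-3)·-3.0000) / (9) = -0.3580
  w = (12 - (4)·0.5000 - (4)·2.2778 - (-4)·-0.3580) / (13) = -0.0418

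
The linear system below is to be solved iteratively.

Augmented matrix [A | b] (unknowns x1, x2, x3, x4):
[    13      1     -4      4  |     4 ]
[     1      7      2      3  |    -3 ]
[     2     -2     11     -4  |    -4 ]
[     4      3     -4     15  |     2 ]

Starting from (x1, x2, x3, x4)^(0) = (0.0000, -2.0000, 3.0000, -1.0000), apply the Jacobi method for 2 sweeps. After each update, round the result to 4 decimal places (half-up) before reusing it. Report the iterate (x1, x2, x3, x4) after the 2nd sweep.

Iteration 1:
  x1 = (4 - (1)·-2.0000 - (-4)·3.0000 - (4)·-1.0000) / (13) = 1.6923
  x2 = (-3 - (1)·0.0000 - (2)·3.0000 - (3)·-1.0000) / (7) = -0.8571
  x3 = (-4 - (2)·0.0000 - (-2)·-2.0000 - (-4)·-1.0000) / (11) = -1.0909
  x4 = (2 - (4)·0.0000 - (3)·-2.0000 - (-4)·3.0000) / (15) = 1.3333
Iteration 2:
  x1 = (4 - (1)·-0.8571 - (-4)·-1.0909 - (4)·1.3333) / (13) = -0.3723
  x2 = (-3 - (1)·1.6923 - (2)·-1.0909 - (3)·1.3333) / (7) = -0.9301
  x3 = (-4 - (2)·1.6923 - (-2)·-0.8571 - (-4)·1.3333) / (11) = -0.3423
  x4 = (2 - (4)·1.6923 - (3)·-0.8571 - (-4)·-1.0909) / (15) = -0.4374

(-0.3723, -0.9301, -0.3423, -0.4374)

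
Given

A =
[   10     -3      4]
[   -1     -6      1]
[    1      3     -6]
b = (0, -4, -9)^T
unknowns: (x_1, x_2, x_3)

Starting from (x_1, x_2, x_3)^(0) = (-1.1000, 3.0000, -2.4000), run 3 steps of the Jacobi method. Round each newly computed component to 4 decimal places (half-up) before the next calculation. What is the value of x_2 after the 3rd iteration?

Iteration 1:
  x_1 = (0 - (-3)·3.0000 - (4)·-2.4000) / (10) = 1.8600
  x_2 = (-4 - (-1)·-1.1000 - (1)·-2.4000) / (-6) = 0.4500
  x_3 = (-9 - (1)·-1.1000 - (3)·3.0000) / (-6) = 2.8167
Iteration 2:
  x_1 = (0 - (-3)·0.4500 - (4)·2.8167) / (10) = -0.9917
  x_2 = (-4 - (-1)·1.8600 - (1)·2.8167) / (-6) = 0.8261
  x_3 = (-9 - (1)·1.8600 - (3)·0.4500) / (-6) = 2.0350
Iteration 3:
  x_1 = (0 - (-3)·0.8261 - (4)·2.0350) / (10) = -0.5662
  x_2 = (-4 - (-1)·-0.9917 - (1)·2.0350) / (-6) = 1.1711
  x_3 = (-9 - (1)·-0.9917 - (3)·0.8261) / (-6) = 1.7478

1.1711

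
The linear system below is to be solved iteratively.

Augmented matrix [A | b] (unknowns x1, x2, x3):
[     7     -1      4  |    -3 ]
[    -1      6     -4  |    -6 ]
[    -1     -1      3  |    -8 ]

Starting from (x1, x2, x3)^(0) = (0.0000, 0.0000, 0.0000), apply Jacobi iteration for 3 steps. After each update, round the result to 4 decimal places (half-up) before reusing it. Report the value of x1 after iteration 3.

0.9603

Iteration 1:
  x1 = (-3 - (-1)·0.0000 - (4)·0.0000) / (7) = -0.4286
  x2 = (-6 - (-1)·0.0000 - (-4)·0.0000) / (6) = -1.0000
  x3 = (-8 - (-1)·0.0000 - (-1)·0.0000) / (3) = -2.6667
Iteration 2:
  x1 = (-3 - (-1)·-1.0000 - (4)·-2.6667) / (7) = 0.9524
  x2 = (-6 - (-1)·-0.4286 - (-4)·-2.6667) / (6) = -2.8492
  x3 = (-8 - (-1)·-0.4286 - (-1)·-1.0000) / (3) = -3.1429
Iteration 3:
  x1 = (-3 - (-1)·-2.8492 - (4)·-3.1429) / (7) = 0.9603
  x2 = (-6 - (-1)·0.9524 - (-4)·-3.1429) / (6) = -2.9365
  x3 = (-8 - (-1)·0.9524 - (-1)·-2.8492) / (3) = -3.2989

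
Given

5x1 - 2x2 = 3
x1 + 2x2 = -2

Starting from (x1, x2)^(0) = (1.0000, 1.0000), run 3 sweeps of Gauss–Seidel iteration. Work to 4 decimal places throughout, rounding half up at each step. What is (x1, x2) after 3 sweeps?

Iteration 1:
  x1 = (3 - (-2)·1.0000) / (5) = 1.0000
  x2 = (-2 - (1)·1.0000) / (2) = -1.5000
Iteration 2:
  x1 = (3 - (-2)·-1.5000) / (5) = 0.0000
  x2 = (-2 - (1)·0.0000) / (2) = -1.0000
Iteration 3:
  x1 = (3 - (-2)·-1.0000) / (5) = 0.2000
  x2 = (-2 - (1)·0.2000) / (2) = -1.1000

(0.2000, -1.1000)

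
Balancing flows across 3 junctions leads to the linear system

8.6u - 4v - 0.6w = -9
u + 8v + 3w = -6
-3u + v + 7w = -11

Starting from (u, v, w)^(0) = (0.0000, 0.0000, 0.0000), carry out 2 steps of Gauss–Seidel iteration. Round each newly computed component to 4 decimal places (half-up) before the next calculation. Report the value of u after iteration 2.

-1.4693

Iteration 1:
  u = (-9 - (-4)·0.0000 - (-0.6)·0.0000) / (8.6) = -1.0465
  v = (-6 - (1)·-1.0465 - (3)·0.0000) / (8) = -0.6192
  w = (-11 - (-3)·-1.0465 - (1)·-0.6192) / (7) = -1.9315
Iteration 2:
  u = (-9 - (-4)·-0.6192 - (-0.6)·-1.9315) / (8.6) = -1.4693
  v = (-6 - (1)·-1.4693 - (3)·-1.9315) / (8) = 0.1580
  w = (-11 - (-3)·-1.4693 - (1)·0.1580) / (7) = -2.2237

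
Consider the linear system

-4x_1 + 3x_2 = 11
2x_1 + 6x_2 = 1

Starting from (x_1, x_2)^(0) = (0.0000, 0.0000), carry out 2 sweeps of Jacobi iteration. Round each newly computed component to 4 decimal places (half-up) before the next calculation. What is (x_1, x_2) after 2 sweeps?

(-2.6250, 1.0833)

Iteration 1:
  x_1 = (11 - (3)·0.0000) / (-4) = -2.7500
  x_2 = (1 - (2)·0.0000) / (6) = 0.1667
Iteration 2:
  x_1 = (11 - (3)·0.1667) / (-4) = -2.6250
  x_2 = (1 - (2)·-2.7500) / (6) = 1.0833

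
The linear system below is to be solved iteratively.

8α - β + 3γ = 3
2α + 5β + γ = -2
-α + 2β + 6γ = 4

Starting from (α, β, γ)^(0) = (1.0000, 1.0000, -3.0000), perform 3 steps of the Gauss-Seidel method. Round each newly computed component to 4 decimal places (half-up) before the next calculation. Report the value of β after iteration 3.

Iteration 1:
  α = (3 - (-1)·1.0000 - (3)·-3.0000) / (8) = 1.6250
  β = (-2 - (2)·1.6250 - (1)·-3.0000) / (5) = -0.4500
  γ = (4 - (-1)·1.6250 - (2)·-0.4500) / (6) = 1.0875
Iteration 2:
  α = (3 - (-1)·-0.4500 - (3)·1.0875) / (8) = -0.0891
  β = (-2 - (2)·-0.0891 - (1)·1.0875) / (5) = -0.5819
  γ = (4 - (-1)·-0.0891 - (2)·-0.5819) / (6) = 0.8458
Iteration 3:
  α = (3 - (-1)·-0.5819 - (3)·0.8458) / (8) = -0.0149
  β = (-2 - (2)·-0.0149 - (1)·0.8458) / (5) = -0.5632
  γ = (4 - (-1)·-0.0149 - (2)·-0.5632) / (6) = 0.8519

-0.5632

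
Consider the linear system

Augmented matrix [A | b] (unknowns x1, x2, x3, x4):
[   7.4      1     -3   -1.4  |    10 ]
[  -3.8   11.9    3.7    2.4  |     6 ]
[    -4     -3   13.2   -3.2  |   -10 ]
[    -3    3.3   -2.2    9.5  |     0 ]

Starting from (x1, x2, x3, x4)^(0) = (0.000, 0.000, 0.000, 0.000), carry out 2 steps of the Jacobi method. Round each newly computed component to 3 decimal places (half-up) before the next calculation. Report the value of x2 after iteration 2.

Iteration 1:
  x1 = (10 - (1)·0.000 - (-3)·0.000 - (-1.4)·0.000) / (7.4) = 1.351
  x2 = (6 - (-3.8)·0.000 - (3.7)·0.000 - (2.4)·0.000) / (11.9) = 0.504
  x3 = (-10 - (-4)·0.000 - (-3)·0.000 - (-3.2)·0.000) / (13.2) = -0.758
  x4 = (0 - (-3)·0.000 - (3.3)·0.000 - (-2.2)·0.000) / (9.5) = 0.000
Iteration 2:
  x1 = (10 - (1)·0.504 - (-3)·-0.758 - (-1.4)·0.000) / (7.4) = 0.976
  x2 = (6 - (-3.8)·1.351 - (3.7)·-0.758 - (2.4)·0.000) / (11.9) = 1.171
  x3 = (-10 - (-4)·1.351 - (-3)·0.504 - (-3.2)·0.000) / (13.2) = -0.234
  x4 = (0 - (-3)·1.351 - (3.3)·0.504 - (-2.2)·-0.758) / (9.5) = 0.076

1.171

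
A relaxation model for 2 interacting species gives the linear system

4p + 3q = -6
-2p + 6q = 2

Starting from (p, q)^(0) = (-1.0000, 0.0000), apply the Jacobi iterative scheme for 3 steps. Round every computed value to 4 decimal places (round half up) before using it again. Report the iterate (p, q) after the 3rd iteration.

Iteration 1:
  p = (-6 - (3)·0.0000) / (4) = -1.5000
  q = (2 - (-2)·-1.0000) / (6) = 0.0000
Iteration 2:
  p = (-6 - (3)·0.0000) / (4) = -1.5000
  q = (2 - (-2)·-1.5000) / (6) = -0.1667
Iteration 3:
  p = (-6 - (3)·-0.1667) / (4) = -1.3750
  q = (2 - (-2)·-1.5000) / (6) = -0.1667

(-1.3750, -0.1667)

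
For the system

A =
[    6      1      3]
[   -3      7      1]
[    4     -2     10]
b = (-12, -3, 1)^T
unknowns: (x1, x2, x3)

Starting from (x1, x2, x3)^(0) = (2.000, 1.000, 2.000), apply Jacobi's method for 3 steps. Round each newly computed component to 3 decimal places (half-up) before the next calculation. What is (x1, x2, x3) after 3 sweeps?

(-2.412, -1.388, 0.467)

Iteration 1:
  x1 = (-12 - (1)·1.000 - (3)·2.000) / (6) = -3.167
  x2 = (-3 - (-3)·2.000 - (1)·2.000) / (7) = 0.143
  x3 = (1 - (4)·2.000 - (-2)·1.000) / (10) = -0.500
Iteration 2:
  x1 = (-12 - (1)·0.143 - (3)·-0.500) / (6) = -1.774
  x2 = (-3 - (-3)·-3.167 - (1)·-0.500) / (7) = -1.714
  x3 = (1 - (4)·-3.167 - (-2)·0.143) / (10) = 1.395
Iteration 3:
  x1 = (-12 - (1)·-1.714 - (3)·1.395) / (6) = -2.412
  x2 = (-3 - (-3)·-1.774 - (1)·1.395) / (7) = -1.388
  x3 = (1 - (4)·-1.774 - (-2)·-1.714) / (10) = 0.467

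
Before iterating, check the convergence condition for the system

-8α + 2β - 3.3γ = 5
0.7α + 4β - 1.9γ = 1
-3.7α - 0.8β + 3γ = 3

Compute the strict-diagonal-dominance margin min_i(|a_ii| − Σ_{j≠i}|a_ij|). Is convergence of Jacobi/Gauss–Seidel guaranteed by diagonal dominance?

-1.5

row 1: |-8| − (2+3.3) = 2.7
row 2: |4| − (0.7+1.9) = 1.4
row 3: |3| − (3.7+0.8) = -1.5
minimum over rows = -1.5 → not strictly diagonally dominant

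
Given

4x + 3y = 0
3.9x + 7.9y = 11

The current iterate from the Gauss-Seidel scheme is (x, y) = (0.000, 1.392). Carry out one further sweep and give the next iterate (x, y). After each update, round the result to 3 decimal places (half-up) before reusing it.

One sweep:
  x = (0 - (3)·1.392) / (4) = -1.044
  y = (11 - (3.9)·-1.044) / (7.9) = 1.908

(-1.044, 1.908)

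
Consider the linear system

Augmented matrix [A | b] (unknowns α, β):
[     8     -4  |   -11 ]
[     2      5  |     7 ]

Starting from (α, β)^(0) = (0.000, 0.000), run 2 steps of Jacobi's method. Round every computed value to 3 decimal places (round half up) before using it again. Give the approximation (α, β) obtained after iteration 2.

Iteration 1:
  α = (-11 - (-4)·0.000) / (8) = -1.375
  β = (7 - (2)·0.000) / (5) = 1.400
Iteration 2:
  α = (-11 - (-4)·1.400) / (8) = -0.675
  β = (7 - (2)·-1.375) / (5) = 1.950

(-0.675, 1.950)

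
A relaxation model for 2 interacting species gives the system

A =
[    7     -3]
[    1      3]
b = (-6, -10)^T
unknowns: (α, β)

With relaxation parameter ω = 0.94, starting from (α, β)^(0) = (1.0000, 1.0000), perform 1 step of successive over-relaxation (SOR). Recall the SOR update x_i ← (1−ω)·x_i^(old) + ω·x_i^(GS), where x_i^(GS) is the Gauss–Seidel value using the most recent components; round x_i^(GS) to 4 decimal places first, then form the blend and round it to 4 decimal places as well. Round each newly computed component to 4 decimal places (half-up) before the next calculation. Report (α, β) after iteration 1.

(-0.3429, -2.9659)

Iteration 1:
  α: GS value = (-6 - (-3)·1.0000) / (7) = -0.4286;  α ← (1−ω)·1.0000 + ω·-0.4286 = -0.3429
  β: GS value = (-10 - (1)·-0.3429) / (3) = -3.2190;  β ← (1−ω)·1.0000 + ω·-3.2190 = -2.9659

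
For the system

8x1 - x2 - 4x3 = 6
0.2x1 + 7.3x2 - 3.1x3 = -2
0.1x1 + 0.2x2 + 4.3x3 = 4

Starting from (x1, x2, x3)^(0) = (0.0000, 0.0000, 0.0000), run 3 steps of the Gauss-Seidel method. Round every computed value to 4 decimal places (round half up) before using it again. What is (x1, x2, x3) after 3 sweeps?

Iteration 1:
  x1 = (6 - (-1)·0.0000 - (-4)·0.0000) / (8) = 0.7500
  x2 = (-2 - (0.2)·0.7500 - (-3.1)·0.0000) / (7.3) = -0.2945
  x3 = (4 - (0.1)·0.7500 - (0.2)·-0.2945) / (4.3) = 0.9265
Iteration 2:
  x1 = (6 - (-1)·-0.2945 - (-4)·0.9265) / (8) = 1.1764
  x2 = (-2 - (0.2)·1.1764 - (-3.1)·0.9265) / (7.3) = 0.0872
  x3 = (4 - (0.1)·1.1764 - (0.2)·0.0872) / (4.3) = 0.8988
Iteration 3:
  x1 = (6 - (-1)·0.0872 - (-4)·0.8988) / (8) = 1.2103
  x2 = (-2 - (0.2)·1.2103 - (-3.1)·0.8988) / (7.3) = 0.0746
  x3 = (4 - (0.1)·1.2103 - (0.2)·0.0746) / (4.3) = 0.8986

(1.2103, 0.0746, 0.8986)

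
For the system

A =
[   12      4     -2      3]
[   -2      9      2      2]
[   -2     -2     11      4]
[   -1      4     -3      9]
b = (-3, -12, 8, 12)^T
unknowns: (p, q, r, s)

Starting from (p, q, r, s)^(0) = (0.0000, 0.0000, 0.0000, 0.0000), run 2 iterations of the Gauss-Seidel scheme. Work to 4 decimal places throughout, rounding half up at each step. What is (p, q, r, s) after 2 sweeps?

Iteration 1:
  p = (-3 - (4)·0.0000 - (-2)·0.0000 - (3)·0.0000) / (12) = -0.2500
  q = (-12 - (-2)·-0.2500 - (2)·0.0000 - (2)·0.0000) / (9) = -1.3889
  r = (8 - (-2)·-0.2500 - (-2)·-1.3889 - (4)·0.0000) / (11) = 0.4293
  s = (12 - (-1)·-0.2500 - (4)·-1.3889 - (-3)·0.4293) / (9) = 2.0659
Iteration 2:
  p = (-3 - (4)·-1.3889 - (-2)·0.4293 - (3)·2.0659) / (12) = -0.2320
  q = (-12 - (-2)·-0.2320 - (2)·0.4293 - (2)·2.0659) / (9) = -1.9394
  r = (8 - (-2)·-0.2320 - (-2)·-1.9394 - (4)·2.0659) / (11) = -0.4188
  s = (12 - (-1)·-0.2320 - (4)·-1.9394 - (-3)·-0.4188) / (9) = 2.0299

(-0.2320, -1.9394, -0.4188, 2.0299)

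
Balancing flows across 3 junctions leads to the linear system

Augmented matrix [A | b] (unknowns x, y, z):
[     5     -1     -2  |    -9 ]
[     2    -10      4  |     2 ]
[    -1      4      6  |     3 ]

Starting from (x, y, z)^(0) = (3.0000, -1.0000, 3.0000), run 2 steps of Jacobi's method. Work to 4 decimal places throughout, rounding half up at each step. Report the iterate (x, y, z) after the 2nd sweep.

(-0.8133, 0.3067, -0.7000)

Iteration 1:
  x = (-9 - (-1)·-1.0000 - (-2)·3.0000) / (5) = -0.8000
  y = (2 - (2)·3.0000 - (4)·3.0000) / (-10) = 1.6000
  z = (3 - (-1)·3.0000 - (4)·-1.0000) / (6) = 1.6667
Iteration 2:
  x = (-9 - (-1)·1.6000 - (-2)·1.6667) / (5) = -0.8133
  y = (2 - (2)·-0.8000 - (4)·1.6667) / (-10) = 0.3067
  z = (3 - (-1)·-0.8000 - (4)·1.6000) / (6) = -0.7000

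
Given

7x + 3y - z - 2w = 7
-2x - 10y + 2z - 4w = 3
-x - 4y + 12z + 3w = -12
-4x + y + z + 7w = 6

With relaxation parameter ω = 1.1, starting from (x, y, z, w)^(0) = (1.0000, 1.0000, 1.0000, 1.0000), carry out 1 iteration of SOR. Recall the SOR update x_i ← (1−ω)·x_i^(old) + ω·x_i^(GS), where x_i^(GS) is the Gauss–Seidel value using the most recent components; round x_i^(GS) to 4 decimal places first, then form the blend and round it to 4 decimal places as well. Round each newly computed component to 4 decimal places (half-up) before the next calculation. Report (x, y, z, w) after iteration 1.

Iteration 1:
  x: GS value = (7 - (3)·1.0000 - (-1)·1.0000 - (-2)·1.0000) / (7) = 1.0000;  x ← (1−ω)·1.0000 + ω·1.0000 = 1.0000
  y: GS value = (3 - (-2)·1.0000 - (2)·1.0000 - (-4)·1.0000) / (-10) = -0.7000;  y ← (1−ω)·1.0000 + ω·-0.7000 = -0.8700
  z: GS value = (-12 - (-1)·1.0000 - (-4)·-0.8700 - (3)·1.0000) / (12) = -1.4567;  z ← (1−ω)·1.0000 + ω·-1.4567 = -1.7024
  w: GS value = (6 - (-4)·1.0000 - (1)·-0.8700 - (1)·-1.7024) / (7) = 1.7961;  w ← (1−ω)·1.0000 + ω·1.7961 = 1.8757

(1.0000, -0.8700, -1.7024, 1.8757)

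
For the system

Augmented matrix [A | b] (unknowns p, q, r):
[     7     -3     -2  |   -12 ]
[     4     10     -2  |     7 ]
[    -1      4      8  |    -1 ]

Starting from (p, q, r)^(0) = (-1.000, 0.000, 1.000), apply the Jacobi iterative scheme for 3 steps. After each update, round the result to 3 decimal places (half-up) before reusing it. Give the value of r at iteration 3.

Iteration 1:
  p = (-12 - (-3)·0.000 - (-2)·1.000) / (7) = -1.429
  q = (7 - (4)·-1.000 - (-2)·1.000) / (10) = 1.300
  r = (-1 - (-1)·-1.000 - (4)·0.000) / (8) = -0.250
Iteration 2:
  p = (-12 - (-3)·1.300 - (-2)·-0.250) / (7) = -1.229
  q = (7 - (4)·-1.429 - (-2)·-0.250) / (10) = 1.222
  r = (-1 - (-1)·-1.429 - (4)·1.300) / (8) = -0.954
Iteration 3:
  p = (-12 - (-3)·1.222 - (-2)·-0.954) / (7) = -1.463
  q = (7 - (4)·-1.229 - (-2)·-0.954) / (10) = 1.001
  r = (-1 - (-1)·-1.229 - (4)·1.222) / (8) = -0.890

-0.890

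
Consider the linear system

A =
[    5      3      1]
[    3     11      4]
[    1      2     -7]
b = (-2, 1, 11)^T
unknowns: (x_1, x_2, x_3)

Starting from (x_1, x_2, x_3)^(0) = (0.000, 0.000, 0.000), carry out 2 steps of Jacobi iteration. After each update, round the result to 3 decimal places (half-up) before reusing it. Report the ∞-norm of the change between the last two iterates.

Iteration 1:
  x_1 = (-2 - (3)·0.000 - (1)·0.000) / (5) = -0.400
  x_2 = (1 - (3)·0.000 - (4)·0.000) / (11) = 0.091
  x_3 = (11 - (1)·0.000 - (2)·0.000) / (-7) = -1.571
Iteration 2:
  x_1 = (-2 - (3)·0.091 - (1)·-1.571) / (5) = -0.140
  x_2 = (1 - (3)·-0.400 - (4)·-1.571) / (11) = 0.771
  x_3 = (11 - (1)·-0.400 - (2)·0.091) / (-7) = -1.603
Change: (0.260, 0.680, -0.032) → max |·| = 0.680

0.680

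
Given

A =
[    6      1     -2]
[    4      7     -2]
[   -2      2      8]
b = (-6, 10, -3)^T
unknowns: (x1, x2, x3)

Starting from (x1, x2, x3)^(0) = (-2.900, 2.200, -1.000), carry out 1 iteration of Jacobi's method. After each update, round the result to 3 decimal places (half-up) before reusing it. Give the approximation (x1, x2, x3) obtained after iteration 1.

(-1.700, 2.800, -1.650)

Iteration 1:
  x1 = (-6 - (1)·2.200 - (-2)·-1.000) / (6) = -1.700
  x2 = (10 - (4)·-2.900 - (-2)·-1.000) / (7) = 2.800
  x3 = (-3 - (-2)·-2.900 - (2)·2.200) / (8) = -1.650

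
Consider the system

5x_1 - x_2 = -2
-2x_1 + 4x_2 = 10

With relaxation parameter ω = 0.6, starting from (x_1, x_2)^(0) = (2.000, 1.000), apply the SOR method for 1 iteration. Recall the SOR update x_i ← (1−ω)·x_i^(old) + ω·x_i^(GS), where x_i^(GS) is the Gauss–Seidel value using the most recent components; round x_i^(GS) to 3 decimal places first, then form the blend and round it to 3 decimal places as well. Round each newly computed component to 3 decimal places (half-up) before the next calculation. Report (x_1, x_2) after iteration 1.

Iteration 1:
  x_1: GS value = (-2 - (-1)·1.000) / (5) = -0.200;  x_1 ← (1−ω)·2.000 + ω·-0.200 = 0.680
  x_2: GS value = (10 - (-2)·0.680) / (4) = 2.840;  x_2 ← (1−ω)·1.000 + ω·2.840 = 2.104

(0.680, 2.104)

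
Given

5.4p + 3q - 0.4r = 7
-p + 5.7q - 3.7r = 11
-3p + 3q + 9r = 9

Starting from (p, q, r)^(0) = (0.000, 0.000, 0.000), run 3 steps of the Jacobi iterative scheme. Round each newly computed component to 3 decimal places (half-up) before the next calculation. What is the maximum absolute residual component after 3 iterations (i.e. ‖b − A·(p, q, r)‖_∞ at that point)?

Iteration 1:
  p = (7 - (3)·0.000 - (-0.4)·0.000) / (5.4) = 1.296
  q = (11 - (-1)·0.000 - (-3.7)·0.000) / (5.7) = 1.930
  r = (9 - (-3)·0.000 - (3)·0.000) / (9) = 1.000
Iteration 2:
  p = (7 - (3)·1.930 - (-0.4)·1.000) / (5.4) = 0.298
  q = (11 - (-1)·1.296 - (-3.7)·1.000) / (5.7) = 2.806
  r = (9 - (-3)·1.296 - (3)·1.930) / (9) = 0.789
Iteration 3:
  p = (7 - (3)·2.806 - (-0.4)·0.789) / (5.4) = -0.204
  q = (11 - (-1)·0.298 - (-3.7)·0.789) / (5.7) = 2.494
  r = (9 - (-3)·0.298 - (3)·2.806) / (9) = 0.164
Residual b − A·x = (0.685, -2.813, -0.570); ∞-norm = 2.813

2.813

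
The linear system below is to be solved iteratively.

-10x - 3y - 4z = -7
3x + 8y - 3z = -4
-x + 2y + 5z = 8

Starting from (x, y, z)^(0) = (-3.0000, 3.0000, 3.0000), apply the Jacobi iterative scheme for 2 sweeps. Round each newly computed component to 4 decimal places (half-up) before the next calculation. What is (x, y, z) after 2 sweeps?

(0.2550, -0.0500, 0.6200)

Iteration 1:
  x = (-7 - (-3)·3.0000 - (-4)·3.0000) / (-10) = -1.4000
  y = (-4 - (3)·-3.0000 - (-3)·3.0000) / (8) = 1.7500
  z = (8 - (-1)·-3.0000 - (2)·3.0000) / (5) = -0.2000
Iteration 2:
  x = (-7 - (-3)·1.7500 - (-4)·-0.2000) / (-10) = 0.2550
  y = (-4 - (3)·-1.4000 - (-3)·-0.2000) / (8) = -0.0500
  z = (8 - (-1)·-1.4000 - (2)·1.7500) / (5) = 0.6200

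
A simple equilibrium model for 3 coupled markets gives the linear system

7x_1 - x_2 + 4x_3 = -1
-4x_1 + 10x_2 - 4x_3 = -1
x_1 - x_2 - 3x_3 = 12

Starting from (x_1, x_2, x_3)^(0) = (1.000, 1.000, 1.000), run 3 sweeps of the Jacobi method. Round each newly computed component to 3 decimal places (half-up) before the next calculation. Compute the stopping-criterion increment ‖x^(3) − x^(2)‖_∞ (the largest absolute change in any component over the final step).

1.814

Iteration 1:
  x_1 = (-1 - (-1)·1.000 - (4)·1.000) / (7) = -0.571
  x_2 = (-1 - (-4)·1.000 - (-4)·1.000) / (10) = 0.700
  x_3 = (12 - (1)·1.000 - (-1)·1.000) / (-3) = -4.000
Iteration 2:
  x_1 = (-1 - (-1)·0.700 - (4)·-4.000) / (7) = 2.243
  x_2 = (-1 - (-4)·-0.571 - (-4)·-4.000) / (10) = -1.928
  x_3 = (12 - (1)·-0.571 - (-1)·0.700) / (-3) = -4.424
Iteration 3:
  x_1 = (-1 - (-1)·-1.928 - (4)·-4.424) / (7) = 2.110
  x_2 = (-1 - (-4)·2.243 - (-4)·-4.424) / (10) = -0.972
  x_3 = (12 - (1)·2.243 - (-1)·-1.928) / (-3) = -2.610
Change: (-0.133, 0.956, 1.814) → max |·| = 1.814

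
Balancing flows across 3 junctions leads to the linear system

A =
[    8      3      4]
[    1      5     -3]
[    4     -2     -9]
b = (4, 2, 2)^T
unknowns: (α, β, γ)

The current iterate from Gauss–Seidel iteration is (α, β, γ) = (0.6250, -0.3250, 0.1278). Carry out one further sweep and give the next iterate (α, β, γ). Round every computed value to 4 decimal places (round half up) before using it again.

(0.5580, 0.3651, -0.0554)

One sweep:
  α = (4 - (3)·-0.3250 - (4)·0.1278) / (8) = 0.5580
  β = (2 - (1)·0.5580 - (-3)·0.1278) / (5) = 0.3651
  γ = (2 - (4)·0.5580 - (-2)·0.3651) / (-9) = -0.0554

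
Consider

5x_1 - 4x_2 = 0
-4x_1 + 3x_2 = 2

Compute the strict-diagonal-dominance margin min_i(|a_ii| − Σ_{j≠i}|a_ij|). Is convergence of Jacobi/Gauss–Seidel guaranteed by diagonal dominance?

row 1: |5| − (4) = 1
row 2: |3| − (4) = -1
minimum over rows = -1 → not strictly diagonally dominant

-1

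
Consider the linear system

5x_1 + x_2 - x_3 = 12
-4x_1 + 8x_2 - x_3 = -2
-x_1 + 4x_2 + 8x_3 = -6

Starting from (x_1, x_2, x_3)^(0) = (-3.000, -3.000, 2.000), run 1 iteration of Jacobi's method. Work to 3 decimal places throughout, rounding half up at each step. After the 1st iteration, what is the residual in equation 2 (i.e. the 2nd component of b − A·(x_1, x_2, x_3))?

23.975

Iteration 1:
  x_1 = (12 - (1)·-3.000 - (-1)·2.000) / (5) = 3.400
  x_2 = (-2 - (-4)·-3.000 - (-1)·2.000) / (8) = -1.500
  x_3 = (-6 - (-1)·-3.000 - (4)·-3.000) / (8) = 0.375
Residual b − A·x = (-3.125, 23.975, 0.400)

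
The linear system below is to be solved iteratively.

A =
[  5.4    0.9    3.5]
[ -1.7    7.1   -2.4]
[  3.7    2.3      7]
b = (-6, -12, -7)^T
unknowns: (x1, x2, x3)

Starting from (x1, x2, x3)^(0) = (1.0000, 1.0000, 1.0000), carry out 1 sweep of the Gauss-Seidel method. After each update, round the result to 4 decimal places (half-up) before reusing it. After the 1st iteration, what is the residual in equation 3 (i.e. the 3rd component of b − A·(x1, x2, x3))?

Iteration 1:
  x1 = (-6 - (0.9)·1.0000 - (3.5)·1.0000) / (5.4) = -1.9259
  x2 = (-12 - (-1.7)·-1.9259 - (-2.4)·1.0000) / (7.1) = -1.8132
  x3 = (-7 - (3.7)·-1.9259 - (2.3)·-1.8132) / (7) = 0.6137
Residual b − A·x = (3.8838, -0.9274, 0.0003)

0.0003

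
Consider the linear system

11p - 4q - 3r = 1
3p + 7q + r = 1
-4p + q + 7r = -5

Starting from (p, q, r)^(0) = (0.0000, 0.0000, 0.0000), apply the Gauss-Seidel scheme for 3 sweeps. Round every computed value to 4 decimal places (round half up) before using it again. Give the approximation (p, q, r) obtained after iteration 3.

Iteration 1:
  p = (1 - (-4)·0.0000 - (-3)·0.0000) / (11) = 0.0909
  q = (1 - (3)·0.0909 - (1)·0.0000) / (7) = 0.1039
  r = (-5 - (-4)·0.0909 - (1)·0.1039) / (7) = -0.6772
Iteration 2:
  p = (1 - (-4)·0.1039 - (-3)·-0.6772) / (11) = -0.0560
  q = (1 - (3)·-0.0560 - (1)·-0.6772) / (7) = 0.2636
  r = (-5 - (-4)·-0.0560 - (1)·0.2636) / (7) = -0.7839
Iteration 3:
  p = (1 - (-4)·0.2636 - (-3)·-0.7839) / (11) = -0.0270
  q = (1 - (3)·-0.0270 - (1)·-0.7839) / (7) = 0.2664
  r = (-5 - (-4)·-0.0270 - (1)·0.2664) / (7) = -0.7678

(-0.0270, 0.2664, -0.7678)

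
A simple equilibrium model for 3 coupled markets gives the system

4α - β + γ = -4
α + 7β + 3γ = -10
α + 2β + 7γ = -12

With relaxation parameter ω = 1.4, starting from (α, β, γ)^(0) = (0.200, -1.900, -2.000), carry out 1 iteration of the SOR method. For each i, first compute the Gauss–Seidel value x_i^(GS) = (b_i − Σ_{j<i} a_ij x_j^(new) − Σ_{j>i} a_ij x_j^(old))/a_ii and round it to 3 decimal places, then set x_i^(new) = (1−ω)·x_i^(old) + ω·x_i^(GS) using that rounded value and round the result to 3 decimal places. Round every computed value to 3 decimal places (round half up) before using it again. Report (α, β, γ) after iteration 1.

Iteration 1:
  α: GS value = (-4 - (-1)·-1.900 - (1)·-2.000) / (4) = -0.975;  α ← (1−ω)·0.200 + ω·-0.975 = -1.445
  β: GS value = (-10 - (1)·-1.445 - (3)·-2.000) / (7) = -0.365;  β ← (1−ω)·-1.900 + ω·-0.365 = 0.249
  γ: GS value = (-12 - (1)·-1.445 - (2)·0.249) / (7) = -1.579;  γ ← (1−ω)·-2.000 + ω·-1.579 = -1.411

(-1.445, 0.249, -1.411)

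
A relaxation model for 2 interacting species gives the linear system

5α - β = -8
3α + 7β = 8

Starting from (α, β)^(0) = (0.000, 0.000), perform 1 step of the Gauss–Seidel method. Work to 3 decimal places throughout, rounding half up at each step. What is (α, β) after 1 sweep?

(-1.600, 1.829)

Iteration 1:
  α = (-8 - (-1)·0.000) / (5) = -1.600
  β = (8 - (3)·-1.600) / (7) = 1.829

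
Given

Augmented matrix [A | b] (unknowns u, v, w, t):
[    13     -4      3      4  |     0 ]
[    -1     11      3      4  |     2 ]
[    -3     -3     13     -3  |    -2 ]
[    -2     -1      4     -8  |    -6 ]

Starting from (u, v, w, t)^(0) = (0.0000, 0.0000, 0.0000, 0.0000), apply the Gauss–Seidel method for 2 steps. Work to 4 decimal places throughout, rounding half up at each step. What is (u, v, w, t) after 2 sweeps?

(-0.1248, -0.0431, -0.0377, 0.7677)

Iteration 1:
  u = (0 - (-4)·0.0000 - (3)·0.0000 - (4)·0.0000) / (13) = 0.0000
  v = (2 - (-1)·0.0000 - (3)·0.0000 - (4)·0.0000) / (11) = 0.1818
  w = (-2 - (-3)·0.0000 - (-3)·0.1818 - (-3)·0.0000) / (13) = -0.1119
  t = (-6 - (-2)·0.0000 - (-1)·0.1818 - (4)·-0.1119) / (-8) = 0.6713
Iteration 2:
  u = (0 - (-4)·0.1818 - (3)·-0.1119 - (4)·0.6713) / (13) = -0.1248
  v = (2 - (-1)·-0.1248 - (3)·-0.1119 - (4)·0.6713) / (11) = -0.0431
  w = (-2 - (-3)·-0.1248 - (-3)·-0.0431 - (-3)·0.6713) / (13) = -0.0377
  t = (-6 - (-2)·-0.1248 - (-1)·-0.0431 - (4)·-0.0377) / (-8) = 0.7677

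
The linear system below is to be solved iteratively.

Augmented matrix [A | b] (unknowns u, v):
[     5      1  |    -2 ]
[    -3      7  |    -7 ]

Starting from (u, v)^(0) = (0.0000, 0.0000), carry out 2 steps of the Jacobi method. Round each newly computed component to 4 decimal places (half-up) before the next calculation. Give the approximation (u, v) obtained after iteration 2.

Iteration 1:
  u = (-2 - (1)·0.0000) / (5) = -0.4000
  v = (-7 - (-3)·0.0000) / (7) = -1.0000
Iteration 2:
  u = (-2 - (1)·-1.0000) / (5) = -0.2000
  v = (-7 - (-3)·-0.4000) / (7) = -1.1714

(-0.2000, -1.1714)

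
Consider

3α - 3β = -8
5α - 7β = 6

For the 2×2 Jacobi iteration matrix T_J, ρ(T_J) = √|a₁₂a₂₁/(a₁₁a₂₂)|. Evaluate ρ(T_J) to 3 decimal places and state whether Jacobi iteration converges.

0.845

a₁₂a₂₁/(a₁₁a₂₂) = (-3)·(5) / ((3)·(-7)) = 0.714286
ρ = √|0.714286| = √0.714286 = 0.845
ρ < 1, so Jacobi converges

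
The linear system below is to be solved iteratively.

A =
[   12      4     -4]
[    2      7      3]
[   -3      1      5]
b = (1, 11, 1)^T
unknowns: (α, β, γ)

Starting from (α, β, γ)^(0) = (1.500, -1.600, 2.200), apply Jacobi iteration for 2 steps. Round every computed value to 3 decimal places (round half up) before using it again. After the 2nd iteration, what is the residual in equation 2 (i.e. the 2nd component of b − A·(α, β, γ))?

3.071

Iteration 1:
  α = (1 - (4)·-1.600 - (-4)·2.200) / (12) = 1.350
  β = (11 - (2)·1.500 - (3)·2.200) / (7) = 0.200
  γ = (1 - (-3)·1.500 - (1)·-1.600) / (5) = 1.420
Iteration 2:
  α = (1 - (4)·0.200 - (-4)·1.420) / (12) = 0.490
  β = (11 - (2)·1.350 - (3)·1.420) / (7) = 0.577
  γ = (1 - (-3)·1.350 - (1)·0.200) / (5) = 0.970
Residual b − A·x = (-3.308, 3.071, -2.957)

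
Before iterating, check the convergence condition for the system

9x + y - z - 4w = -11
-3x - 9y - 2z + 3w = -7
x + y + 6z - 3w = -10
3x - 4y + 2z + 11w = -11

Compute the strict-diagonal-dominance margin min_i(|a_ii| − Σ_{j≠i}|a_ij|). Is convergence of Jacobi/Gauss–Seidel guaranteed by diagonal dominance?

row 1: |9| − (1+1+4) = 3
row 2: |-9| − (3+2+3) = 1
row 3: |6| − (1+1+3) = 1
row 4: |11| − (3+4+2) = 2
minimum over rows = 1 → strictly diagonally dominant (convergence guaranteed)

1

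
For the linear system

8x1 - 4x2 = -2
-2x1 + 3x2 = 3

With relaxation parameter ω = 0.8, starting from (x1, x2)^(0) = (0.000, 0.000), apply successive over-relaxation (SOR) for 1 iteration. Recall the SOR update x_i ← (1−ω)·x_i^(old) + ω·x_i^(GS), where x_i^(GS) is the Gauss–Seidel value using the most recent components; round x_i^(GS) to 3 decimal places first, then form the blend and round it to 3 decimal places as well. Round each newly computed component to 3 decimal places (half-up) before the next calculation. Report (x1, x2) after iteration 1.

(-0.200, 0.694)

Iteration 1:
  x1: GS value = (-2 - (-4)·0.000) / (8) = -0.250;  x1 ← (1−ω)·0.000 + ω·-0.250 = -0.200
  x2: GS value = (3 - (-2)·-0.200) / (3) = 0.867;  x2 ← (1−ω)·0.000 + ω·0.867 = 0.694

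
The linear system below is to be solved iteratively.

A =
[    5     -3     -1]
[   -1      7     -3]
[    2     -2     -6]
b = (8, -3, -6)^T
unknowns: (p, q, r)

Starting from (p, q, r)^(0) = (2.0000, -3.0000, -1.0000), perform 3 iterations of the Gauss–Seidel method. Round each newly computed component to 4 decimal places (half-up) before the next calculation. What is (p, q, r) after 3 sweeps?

Iteration 1:
  p = (8 - (-3)·-3.0000 - (-1)·-1.0000) / (5) = -0.4000
  q = (-3 - (-1)·-0.4000 - (-3)·-1.0000) / (7) = -0.9143
  r = (-6 - (2)·-0.4000 - (-2)·-0.9143) / (-6) = 1.1714
Iteration 2:
  p = (8 - (-3)·-0.9143 - (-1)·1.1714) / (5) = 1.2857
  q = (-3 - (-1)·1.2857 - (-3)·1.1714) / (7) = 0.2571
  r = (-6 - (2)·1.2857 - (-2)·0.2571) / (-6) = 1.3429
Iteration 3:
  p = (8 - (-3)·0.2571 - (-1)·1.3429) / (5) = 2.0228
  q = (-3 - (-1)·2.0228 - (-3)·1.3429) / (7) = 0.4359
  r = (-6 - (2)·2.0228 - (-2)·0.4359) / (-6) = 1.5290

(2.0228, 0.4359, 1.5290)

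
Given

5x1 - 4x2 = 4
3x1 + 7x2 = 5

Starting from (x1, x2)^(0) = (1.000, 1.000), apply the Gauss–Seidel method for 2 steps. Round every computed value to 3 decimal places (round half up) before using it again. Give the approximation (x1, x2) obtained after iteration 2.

(0.823, 0.362)

Iteration 1:
  x1 = (4 - (-4)·1.000) / (5) = 1.600
  x2 = (5 - (3)·1.600) / (7) = 0.029
Iteration 2:
  x1 = (4 - (-4)·0.029) / (5) = 0.823
  x2 = (5 - (3)·0.823) / (7) = 0.362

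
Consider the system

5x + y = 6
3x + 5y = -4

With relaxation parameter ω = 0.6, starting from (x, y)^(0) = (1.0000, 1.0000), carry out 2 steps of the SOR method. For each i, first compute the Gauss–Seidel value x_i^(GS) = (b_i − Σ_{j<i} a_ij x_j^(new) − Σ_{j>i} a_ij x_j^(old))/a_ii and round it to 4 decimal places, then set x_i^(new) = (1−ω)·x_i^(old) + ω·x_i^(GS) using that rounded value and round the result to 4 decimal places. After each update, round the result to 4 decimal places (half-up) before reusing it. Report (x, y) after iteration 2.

Iteration 1:
  x: GS value = (6 - (1)·1.0000) / (5) = 1.0000;  x ← (1−ω)·1.0000 + ω·1.0000 = 1.0000
  y: GS value = (-4 - (3)·1.0000) / (5) = -1.4000;  y ← (1−ω)·1.0000 + ω·-1.4000 = -0.4400
Iteration 2:
  x: GS value = (6 - (1)·-0.4400) / (5) = 1.2880;  x ← (1−ω)·1.0000 + ω·1.2880 = 1.1728
  y: GS value = (-4 - (3)·1.1728) / (5) = -1.5037;  y ← (1−ω)·-0.4400 + ω·-1.5037 = -1.0782

(1.1728, -1.0782)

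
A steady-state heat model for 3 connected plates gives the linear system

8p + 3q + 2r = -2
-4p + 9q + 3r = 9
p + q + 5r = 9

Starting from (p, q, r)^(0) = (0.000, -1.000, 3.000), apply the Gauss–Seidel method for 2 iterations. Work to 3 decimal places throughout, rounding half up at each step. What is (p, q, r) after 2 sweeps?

(-0.641, 0.055, 1.917)

Iteration 1:
  p = (-2 - (3)·-1.000 - (2)·3.000) / (8) = -0.625
  q = (9 - (-4)·-0.625 - (3)·3.000) / (9) = -0.278
  r = (9 - (1)·-0.625 - (1)·-0.278) / (5) = 1.981
Iteration 2:
  p = (-2 - (3)·-0.278 - (2)·1.981) / (8) = -0.641
  q = (9 - (-4)·-0.641 - (3)·1.981) / (9) = 0.055
  r = (9 - (1)·-0.641 - (1)·0.055) / (5) = 1.917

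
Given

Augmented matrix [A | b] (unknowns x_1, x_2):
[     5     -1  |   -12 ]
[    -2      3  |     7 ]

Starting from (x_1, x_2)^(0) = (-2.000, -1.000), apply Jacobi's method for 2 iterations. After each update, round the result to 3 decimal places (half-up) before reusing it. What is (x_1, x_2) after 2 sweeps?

Iteration 1:
  x_1 = (-12 - (-1)·-1.000) / (5) = -2.600
  x_2 = (7 - (-2)·-2.000) / (3) = 1.000
Iteration 2:
  x_1 = (-12 - (-1)·1.000) / (5) = -2.200
  x_2 = (7 - (-2)·-2.600) / (3) = 0.600

(-2.200, 0.600)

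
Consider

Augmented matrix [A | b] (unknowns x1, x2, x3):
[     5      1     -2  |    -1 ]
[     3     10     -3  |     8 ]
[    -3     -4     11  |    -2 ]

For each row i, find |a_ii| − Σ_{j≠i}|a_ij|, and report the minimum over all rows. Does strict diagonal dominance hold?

2

row 1: |5| − (1+2) = 2
row 2: |10| − (3+3) = 4
row 3: |11| − (3+4) = 4
minimum over rows = 2 → strictly diagonally dominant (convergence guaranteed)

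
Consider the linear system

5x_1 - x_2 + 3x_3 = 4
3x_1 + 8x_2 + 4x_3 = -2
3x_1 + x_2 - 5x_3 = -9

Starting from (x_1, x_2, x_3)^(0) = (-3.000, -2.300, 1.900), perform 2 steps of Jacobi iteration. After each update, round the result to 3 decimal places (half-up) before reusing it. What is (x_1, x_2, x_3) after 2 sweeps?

(1.061, 0.280, 1.305)

Iteration 1:
  x_1 = (4 - (-1)·-2.300 - (3)·1.900) / (5) = -0.800
  x_2 = (-2 - (3)·-3.000 - (4)·1.900) / (8) = -0.075
  x_3 = (-9 - (3)·-3.000 - (1)·-2.300) / (-5) = -0.460
Iteration 2:
  x_1 = (4 - (-1)·-0.075 - (3)·-0.460) / (5) = 1.061
  x_2 = (-2 - (3)·-0.800 - (4)·-0.460) / (8) = 0.280
  x_3 = (-9 - (3)·-0.800 - (1)·-0.075) / (-5) = 1.305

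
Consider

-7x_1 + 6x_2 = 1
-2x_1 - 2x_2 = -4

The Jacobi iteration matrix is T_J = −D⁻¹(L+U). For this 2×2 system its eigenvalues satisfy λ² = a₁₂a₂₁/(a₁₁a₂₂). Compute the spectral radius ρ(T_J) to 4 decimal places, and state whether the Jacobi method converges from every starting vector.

0.9258

a₁₂a₂₁/(a₁₁a₂₂) = (6)·(-2) / ((-7)·(-2)) = -0.857143
ρ = √|-0.857143| = √0.857143 = 0.9258
ρ < 1, so Jacobi converges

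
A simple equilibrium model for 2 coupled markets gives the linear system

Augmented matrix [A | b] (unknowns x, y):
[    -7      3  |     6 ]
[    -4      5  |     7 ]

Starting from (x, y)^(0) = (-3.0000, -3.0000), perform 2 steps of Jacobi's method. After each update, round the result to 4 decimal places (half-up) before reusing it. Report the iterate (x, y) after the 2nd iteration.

(-1.2857, -0.3143)

Iteration 1:
  x = (6 - (3)·-3.0000) / (-7) = -2.1429
  y = (7 - (-4)·-3.0000) / (5) = -1.0000
Iteration 2:
  x = (6 - (3)·-1.0000) / (-7) = -1.2857
  y = (7 - (-4)·-2.1429) / (5) = -0.3143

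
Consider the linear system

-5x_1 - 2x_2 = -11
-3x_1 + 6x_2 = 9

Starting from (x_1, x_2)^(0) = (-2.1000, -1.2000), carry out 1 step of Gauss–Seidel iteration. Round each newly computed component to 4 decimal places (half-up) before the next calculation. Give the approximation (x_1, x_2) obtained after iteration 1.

(2.6800, 2.8400)

Iteration 1:
  x_1 = (-11 - (-2)·-1.2000) / (-5) = 2.6800
  x_2 = (9 - (-3)·2.6800) / (6) = 2.8400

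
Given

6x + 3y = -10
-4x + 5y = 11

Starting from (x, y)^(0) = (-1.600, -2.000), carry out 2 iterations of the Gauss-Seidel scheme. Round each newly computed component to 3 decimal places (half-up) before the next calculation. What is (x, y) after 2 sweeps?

Iteration 1:
  x = (-10 - (3)·-2.000) / (6) = -0.667
  y = (11 - (-4)·-0.667) / (5) = 1.666
Iteration 2:
  x = (-10 - (3)·1.666) / (6) = -2.500
  y = (11 - (-4)·-2.500) / (5) = 0.200

(-2.500, 0.200)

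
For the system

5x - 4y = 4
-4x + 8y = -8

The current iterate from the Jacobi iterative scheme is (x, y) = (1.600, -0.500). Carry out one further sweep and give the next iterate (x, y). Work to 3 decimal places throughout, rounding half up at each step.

One sweep:
  x = (4 - (-4)·-0.500) / (5) = 0.400
  y = (-8 - (-4)·1.600) / (8) = -0.200

(0.400, -0.200)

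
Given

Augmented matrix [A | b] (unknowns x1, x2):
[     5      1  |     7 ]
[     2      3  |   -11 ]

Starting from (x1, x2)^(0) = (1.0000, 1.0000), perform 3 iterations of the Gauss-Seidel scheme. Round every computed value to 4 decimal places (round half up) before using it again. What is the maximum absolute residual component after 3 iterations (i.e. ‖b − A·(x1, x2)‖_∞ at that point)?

Iteration 1:
  x1 = (7 - (1)·1.0000) / (5) = 1.2000
  x2 = (-11 - (2)·1.2000) / (3) = -4.4667
Iteration 2:
  x1 = (7 - (1)·-4.4667) / (5) = 2.2933
  x2 = (-11 - (2)·2.2933) / (3) = -5.1955
Iteration 3:
  x1 = (7 - (1)·-5.1955) / (5) = 2.4391
  x2 = (-11 - (2)·2.4391) / (3) = -5.2927
Residual b − A·x = (0.0972, -0.0001); ∞-norm = 0.0972

0.0972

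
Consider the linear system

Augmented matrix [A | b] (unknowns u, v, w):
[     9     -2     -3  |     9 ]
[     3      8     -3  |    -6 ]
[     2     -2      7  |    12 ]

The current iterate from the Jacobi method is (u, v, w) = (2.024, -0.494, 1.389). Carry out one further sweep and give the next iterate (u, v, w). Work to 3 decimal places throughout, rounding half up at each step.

One sweep:
  u = (9 - (-2)·-0.494 - (-3)·1.389) / (9) = 1.353
  v = (-6 - (3)·2.024 - (-3)·1.389) / (8) = -0.988
  w = (12 - (2)·2.024 - (-2)·-0.494) / (7) = 0.995

(1.353, -0.988, 0.995)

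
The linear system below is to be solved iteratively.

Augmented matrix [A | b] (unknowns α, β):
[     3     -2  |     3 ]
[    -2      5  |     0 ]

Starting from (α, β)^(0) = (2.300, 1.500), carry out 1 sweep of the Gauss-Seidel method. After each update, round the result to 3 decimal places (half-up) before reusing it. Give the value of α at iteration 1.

Iteration 1:
  α = (3 - (-2)·1.500) / (3) = 2.000
  β = (0 - (-2)·2.000) / (5) = 0.800

2.000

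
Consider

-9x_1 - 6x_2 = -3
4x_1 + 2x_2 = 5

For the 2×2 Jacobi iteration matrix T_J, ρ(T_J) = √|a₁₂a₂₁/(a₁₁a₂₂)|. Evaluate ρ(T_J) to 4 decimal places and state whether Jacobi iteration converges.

a₁₂a₂₁/(a₁₁a₂₂) = (-6)·(4) / ((-9)·(2)) = 1.333333
ρ = √|1.333333| = √1.333333 = 1.1547
ρ > 1, so Jacobi diverges

1.1547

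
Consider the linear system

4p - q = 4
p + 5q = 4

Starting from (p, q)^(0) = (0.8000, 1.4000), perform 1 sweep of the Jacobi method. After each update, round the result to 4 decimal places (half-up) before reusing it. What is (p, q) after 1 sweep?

(1.3500, 0.6400)

Iteration 1:
  p = (4 - (-1)·1.4000) / (4) = 1.3500
  q = (4 - (1)·0.8000) / (5) = 0.6400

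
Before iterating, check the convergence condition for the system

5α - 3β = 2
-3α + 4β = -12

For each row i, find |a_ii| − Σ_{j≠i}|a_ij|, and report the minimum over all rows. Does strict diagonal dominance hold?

row 1: |5| − (3) = 2
row 2: |4| − (3) = 1
minimum over rows = 1 → strictly diagonally dominant (convergence guaranteed)

1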